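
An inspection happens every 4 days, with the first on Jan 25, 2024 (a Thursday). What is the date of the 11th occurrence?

Mar 5, 2024

The 11th occurrence is 10 intervals after the first: 10 × 4 = 40 days after Jan 25, 2024.
Jan has 31 days — 6 days to the end of Jan leaves 34.
Feb has 29 days (5 left).
5 days into Mar → Mar 5, 2024.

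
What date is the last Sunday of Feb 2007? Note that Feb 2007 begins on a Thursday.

Feb 2007 begins on a Thursday, so the first Sunday is Feb 4 (3 days later).
Feb 2007 has 28 days. Adding weeks: 4, 11, 18, 25 — the last one ≤ 28 is the 25th.

Feb 25, 2007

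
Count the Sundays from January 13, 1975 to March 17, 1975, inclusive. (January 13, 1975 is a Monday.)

9

January 13, 1975 is a Monday; the first Sunday on or after it is January 19, 1975 (6 days later).
From January 19, 1975 to March 17, 1975: 12 + 28 + 17 = 57 days (rest of January, February, March).
57 ÷ 7 = 8 full weeks with remainder 1, so 8 more Sundays after the first → 9.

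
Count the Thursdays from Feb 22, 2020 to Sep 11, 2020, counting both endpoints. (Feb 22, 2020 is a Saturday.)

29

Feb 22, 2020 is a Saturday; the first Thursday on or after it is Feb 27, 2020 (5 days later).
From Feb 27, 2020 to Sep 11, 2020: 2 + 31 + 30 + 31 + 30 + 31 + 31 + 11 = 197 days (rest of Feb, Mar, Apr, May, Jun, Jul, Aug, Sep).
197 ÷ 7 = 28 full weeks with remainder 1, so 28 more Thursdays after the first → 29.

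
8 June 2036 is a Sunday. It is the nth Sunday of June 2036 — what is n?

Day 8 falls in week ⌈8/7⌉ of the month.
Days 1–7 hold the 1st Sunday, 8–14 the 2nd, 15–21 the 3rd, 22–28 the 4th, 29–31 the 5th.
8 is in the range for the 2nd.

2nd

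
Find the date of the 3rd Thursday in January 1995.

The first Thursday of January 1995 is January 5.
The 3rd Thursday is 2 weeks later: 5 + 14 = 19.

1995-01-19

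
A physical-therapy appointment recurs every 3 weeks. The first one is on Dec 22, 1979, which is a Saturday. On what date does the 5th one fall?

The 5th occurrence is 4 intervals after the first: 4 × 21 = 84 days after Dec 22, 1979.
Dec has 31 days — 9 days to the end of Dec leaves 75.
Jan has 31 days (44 left).
Feb has 29 days (15 left).
15 days into Mar → Mar 15, 1980.

Mar 15, 1980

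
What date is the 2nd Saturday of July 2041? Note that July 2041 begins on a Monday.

13 July 2041

July 2041 begins on a Monday, so the first Saturday is July 6 (5 days later).
The 2nd Saturday is 1 weeks later: 6 + 7 = 13.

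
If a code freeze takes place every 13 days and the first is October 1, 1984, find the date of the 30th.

The 30th occurrence is 29 intervals after the first: 29 × 13 = 377 days after October 1, 1984.
October has 31 days — 30 days to the end of October leaves 347.
November has 30 days (317 left).
December has 31 days (286 left).
January has 31 days (255 left).
February has 28 days (227 left).
March has 31 days (196 left).
April has 30 days (166 left).
May has 31 days (135 left).
June has 30 days (105 left).
July has 31 days (74 left).
August has 31 days (43 left).
September has 30 days (13 left).
13 days into October → October 13, 1985.

October 13, 1985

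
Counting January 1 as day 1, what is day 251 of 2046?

2046-09-08

January has 31 days (251 − 31 = 220 remain).
February has 28 days (220 − 28 = 192 remain).
March has 31 days (192 − 31 = 161 remain).
April has 30 days (161 − 30 = 131 remain).
May has 31 days (131 − 31 = 100 remain).
June has 30 days (100 − 30 = 70 remain).
July has 31 days (70 − 31 = 39 remain).
August has 31 days (39 − 31 = 8 remain).
8 into September → September 8.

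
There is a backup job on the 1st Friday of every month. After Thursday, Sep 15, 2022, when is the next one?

Sep 2022 starts on a Thursday, so its 1st Friday is Sep 2, 2022 (1 day in).
That is not after Sep 15, 2022, so look at Oct 2022.
Oct 2022 starts on a Saturday, so its 1st Friday is Oct 7, 2022 (6 days in).

Oct 7, 2022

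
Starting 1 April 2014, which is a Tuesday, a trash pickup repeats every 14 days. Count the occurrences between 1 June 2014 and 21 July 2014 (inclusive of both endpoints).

Occurrences land 14·i days after 1 April 2014 for i = 0, 1, 2, …
1 June 2014 is 61 days after the start; 61 ÷ 14 = 4 remainder 5; since the remainder is 5, round up to i = 5. First occurrence in the window: #6 on 10 June 2014 (5×14 = 70 days in).
21 July 2014 is 111 days after the start; 111 ÷ 14 = 7 remainder 13. Last occurrence in the window: #8 on 8 July 2014.
Occurrences #6 through #8: 3 in total.

3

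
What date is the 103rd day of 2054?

April 13, 2054

January has 31 days (103 − 31 = 72 remain).
February has 28 days (72 − 28 = 44 remain).
March has 31 days (44 − 31 = 13 remain).
13 into April → April 13.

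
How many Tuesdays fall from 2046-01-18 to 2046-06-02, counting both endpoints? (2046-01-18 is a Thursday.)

19

2046-01-18 is a Thursday; the first Tuesday on or after it is 2046-01-23 (5 days later).
From 2046-01-23 to 2046-06-02: 8 + 28 + 31 + 30 + 31 + 2 = 130 days (rest of January, February, March, April, May, June).
130 ÷ 7 = 18 full weeks with remainder 4, so 18 more Tuesdays after the first → 19.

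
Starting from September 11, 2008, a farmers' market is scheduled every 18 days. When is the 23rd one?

The 23rd occurrence is 22 intervals after the first: 22 × 18 = 396 days after September 11, 2008.
September has 30 days — 19 days to the end of September leaves 377.
October has 31 days (346 left).
November has 30 days (316 left).
December has 31 days (285 left).
January has 31 days (254 left).
February has 28 days (226 left).
March has 31 days (195 left).
April has 30 days (165 left).
May has 31 days (134 left).
June has 30 days (104 left).
July has 31 days (73 left).
August has 31 days (42 left).
September has 30 days (12 left).
12 days into October → October 12, 2009.

October 12, 2009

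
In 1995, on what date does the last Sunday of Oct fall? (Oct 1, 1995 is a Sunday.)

Oct 1995 begins on a Sunday, so the first Sunday is Oct 1.
Oct 1995 has 31 days. Adding weeks: 1, 8, 15, 22, 29 — the last one ≤ 31 is the 29th.

Oct 29, 1995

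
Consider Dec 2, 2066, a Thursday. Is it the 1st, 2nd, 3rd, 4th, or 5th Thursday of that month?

Day 2 falls in week ⌈2/7⌉ of the month.
Days 1–7 hold the 1st Thursday, 8–14 the 2nd, 15–21 the 3rd, 22–28 the 4th, 29–31 the 5th.
2 is in the range for the 1st.

1st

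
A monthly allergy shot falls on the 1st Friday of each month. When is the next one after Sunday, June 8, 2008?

July 4, 2008

June 2008 starts on a Sunday, so its 1st Friday is June 6, 2008 (5 days in).
That is not after June 8, 2008, so look at July 2008.
July 2008 starts on a Tuesday, so its 1st Friday is July 4, 2008 (3 days in).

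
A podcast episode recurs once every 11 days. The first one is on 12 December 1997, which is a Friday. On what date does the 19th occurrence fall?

The 19th occurrence is 18 intervals after the first: 18 × 11 = 198 days after 12 December 1997.
December has 31 days — 19 days to the end of December leaves 179.
January has 31 days (148 left).
February has 28 days (120 left).
March has 31 days (89 left).
April has 30 days (59 left).
May has 31 days (28 left).
28 days into June → 28 June 1998.

28 June 1998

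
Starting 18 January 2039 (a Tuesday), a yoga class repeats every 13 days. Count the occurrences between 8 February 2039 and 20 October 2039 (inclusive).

Occurrences land 13·i days after 18 January 2039 for i = 0, 1, 2, …
8 February 2039 is 21 days after the start; 21 ÷ 13 = 1 remainder 8; since the remainder is 8, round up to i = 2. First occurrence in the window: #3 on 13 February 2039 (2×13 = 26 days in).
20 October 2039 is 275 days after the start; 275 ÷ 13 = 21 remainder 2. Last occurrence in the window: #22 on 18 October 2039.
Occurrences #3 through #22: 20 in total.

20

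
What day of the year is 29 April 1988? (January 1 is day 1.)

120

Days in months before April: 31 + 29 + 31 = 91.
Plus 29 days into April → day 120.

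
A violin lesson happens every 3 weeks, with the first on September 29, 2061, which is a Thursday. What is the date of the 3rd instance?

November 10, 2061

The 3rd occurrence is 2 intervals after the first: 2 × 21 = 42 days after September 29, 2061.
September has 30 days — 1 day to the end of September leaves 41.
October has 31 days (10 left).
10 days into November → November 10, 2061.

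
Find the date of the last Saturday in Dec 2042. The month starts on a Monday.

Dec 27, 2042

Dec 2042 begins on a Monday, so the first Saturday is Dec 6 (5 days later).
Dec 2042 has 31 days. Adding weeks: 6, 13, 20, 27 — the last one ≤ 31 is the 27th.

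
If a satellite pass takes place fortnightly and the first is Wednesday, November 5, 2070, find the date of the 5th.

December 31, 2070

The 5th occurrence is 4 intervals after the first: 4 × 14 = 56 days after November 5, 2070.
November has 30 days — 25 days to the end of November leaves 31.
31 days into December → December 31, 2070.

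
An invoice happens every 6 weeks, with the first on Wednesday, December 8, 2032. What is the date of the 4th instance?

The 4th occurrence is 3 intervals after the first: 3 × 42 = 126 days after December 8, 2032.
December has 31 days — 23 days to the end of December leaves 103.
January has 31 days (72 left).
February has 28 days (44 left).
March has 31 days (13 left).
13 days into April → April 13, 2033.

April 13, 2033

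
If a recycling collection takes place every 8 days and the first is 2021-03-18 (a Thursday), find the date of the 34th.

2021-12-07

The 34th occurrence is 33 intervals after the first: 33 × 8 = 264 days after 2021-03-18.
March has 31 days — 13 days to the end of March leaves 251.
April has 30 days (221 left).
May has 31 days (190 left).
June has 30 days (160 left).
July has 31 days (129 left).
August has 31 days (98 left).
September has 30 days (68 left).
October has 31 days (37 left).
November has 30 days (7 left).
7 days into December → 2021-12-07.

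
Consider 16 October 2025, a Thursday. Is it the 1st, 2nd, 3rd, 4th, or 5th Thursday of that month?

3rd

Day 16 falls in week ⌈16/7⌉ of the month.
Days 1–7 hold the 1st Thursday, 8–14 the 2nd, 15–21 the 3rd, 22–28 the 4th, 29–31 the 5th.
16 is in the range for the 3rd.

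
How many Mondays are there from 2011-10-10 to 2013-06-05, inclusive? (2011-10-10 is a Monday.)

87

2011-10-10 is a Monday; the first Monday on or after it is 2011-10-10.
From 2011-10-10 to 2013-06-05: 82 + 366 + 156 = 604 days (rest of 2011, 2012, to 2013-06-05 in 2013).
604 ÷ 7 = 86 full weeks with remainder 2, so 86 more Mondays after the first → 87.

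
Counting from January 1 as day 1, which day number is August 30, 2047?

Days in months before August: 31 + 28 + 31 + 30 + 31 + 30 + 31 = 212.
Plus 30 days into August → day 242.

242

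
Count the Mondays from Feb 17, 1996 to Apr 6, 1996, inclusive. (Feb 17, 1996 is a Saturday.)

Feb 17, 1996 is a Saturday; the first Monday on or after it is Feb 19, 1996 (2 days later).
From Feb 19, 1996 to Apr 6, 1996: 10 + 31 + 6 = 47 days (rest of Feb, Mar, Apr).
47 ÷ 7 = 6 full weeks with remainder 5, so 6 more Mondays after the first → 7.

7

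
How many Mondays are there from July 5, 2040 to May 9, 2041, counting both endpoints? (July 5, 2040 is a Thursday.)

July 5, 2040 is a Thursday; the first Monday on or after it is July 9, 2040 (4 days later).
From July 9, 2040 to May 9, 2041: 22 + 31 + 30 + 31 + 30 + 31 + 31 + 28 + 31 + 30 + 9 = 304 days (rest of July, August, September, October, November, December, January, February, March, April, May).
304 ÷ 7 = 43 full weeks with remainder 3, so 43 more Mondays after the first → 44.

44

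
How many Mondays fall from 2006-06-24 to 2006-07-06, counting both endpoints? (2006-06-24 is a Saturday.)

2006-06-24 is a Saturday; the first Monday on or after it is 2006-06-26 (2 days later).
From 2006-06-26 to 2006-07-06: 4 + 6 = 10 days (rest of June, July).
10 ÷ 7 = 1 full weeks with remainder 3, so 1 more Mondays after the first → 2.

2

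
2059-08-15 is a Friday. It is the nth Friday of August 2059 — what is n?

Day 15 falls in week ⌈15/7⌉ of the month.
Days 1–7 hold the 1st Friday, 8–14 the 2nd, 15–21 the 3rd, 22–28 the 4th, 29–31 the 5th.
15 is in the range for the 3rd.

3rd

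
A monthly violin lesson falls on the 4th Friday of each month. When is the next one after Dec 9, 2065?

Dec 2065 starts on a Tuesday; its first Friday is the 4th, so the 4th Friday is the 25th — Dec 25, 2065.
Dec 25, 2065 is after Dec 9, 2065, so that is the next one.

Dec 25, 2065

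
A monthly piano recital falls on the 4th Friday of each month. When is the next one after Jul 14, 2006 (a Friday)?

Jul 28, 2006

Jul 2006 starts on a Saturday; its first Friday is the 7th, so the 4th Friday is the 28th — Jul 28, 2006.
Jul 28, 2006 is after Jul 14, 2006, so that is the next one.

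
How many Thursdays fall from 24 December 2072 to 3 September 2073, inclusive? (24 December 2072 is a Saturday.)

24 December 2072 is a Saturday; the first Thursday on or after it is 29 December 2072 (5 days later).
From 29 December 2072 to 3 September 2073: 2 + 31 + 28 + 31 + 30 + 31 + 30 + 31 + 31 + 3 = 248 days (rest of December, January, February, March, April, May, June, July, August, September).
248 ÷ 7 = 35 full weeks with remainder 3, so 35 more Thursdays after the first → 36.

36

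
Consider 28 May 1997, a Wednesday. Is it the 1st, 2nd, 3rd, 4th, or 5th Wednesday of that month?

4th

Day 28 falls in week ⌈28/7⌉ of the month.
Days 1–7 hold the 1st Wednesday, 8–14 the 2nd, 15–21 the 3rd, 22–28 the 4th, 29–31 the 5th.
28 is in the range for the 4th.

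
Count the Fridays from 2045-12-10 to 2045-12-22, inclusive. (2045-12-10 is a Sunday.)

2045-12-10 is a Sunday; the first Friday on or after it is 2045-12-15 (5 days later).
From 2045-12-15 to 2045-12-22 is 22 − 15 = 7 days.
7 ÷ 7 = 1 full weeks with remainder 0, so 1 more Fridays after the first → 2.

2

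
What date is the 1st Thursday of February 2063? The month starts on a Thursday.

February 2063 begins on a Thursday, so the first Thursday is February 1.

1 February 2063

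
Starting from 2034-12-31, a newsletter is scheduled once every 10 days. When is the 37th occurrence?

The 37th occurrence is 36 intervals after the first: 36 × 10 = 360 days after 2034-12-31.
December has 31 days — 0 days to the end of December leaves 360.
January has 31 days (329 left).
February has 28 days (301 left).
March has 31 days (270 left).
April has 30 days (240 left).
May has 31 days (209 left).
June has 30 days (179 left).
July has 31 days (148 left).
August has 31 days (117 left).
September has 30 days (87 left).
October has 31 days (56 left).
November has 30 days (26 left).
26 days into December → 2035-12-26.

2035-12-26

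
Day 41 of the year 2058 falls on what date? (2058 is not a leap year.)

January has 31 days (41 − 31 = 10 remain).
10 into February → February 10.

10 February 2058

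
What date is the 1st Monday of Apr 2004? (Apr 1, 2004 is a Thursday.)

Apr 5, 2004

Apr 2004 begins on a Thursday, so the first Monday is Apr 5 (4 days later).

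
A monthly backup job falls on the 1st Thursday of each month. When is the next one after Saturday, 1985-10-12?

October 1985 starts on a Tuesday, so its 1st Thursday is 1985-10-03 (2 days in).
That is not after 1985-10-12, so look at November 1985.
November 1985 starts on a Friday, so its 1st Thursday is 1985-11-07 (6 days in).

1985-11-07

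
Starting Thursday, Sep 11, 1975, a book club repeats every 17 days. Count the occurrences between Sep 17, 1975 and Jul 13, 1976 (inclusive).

18

Occurrences land 17·i days after Sep 11, 1975 for i = 0, 1, 2, …
Sep 17, 1975 is 6 days after the start; 6 ÷ 17 = 0 remainder 6; since the remainder is 6, round up to i = 1. First occurrence in the window: #2 on Sep 28, 1975 (1×17 = 17 days in).
Jul 13, 1976 is 306 days after the start; 306 ÷ 17 = 18 remainder 0. Last occurrence in the window: #19 on Jul 13, 1976.
Occurrences #2 through #19: 18 in total.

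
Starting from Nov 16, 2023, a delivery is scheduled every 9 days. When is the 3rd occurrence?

The 3rd occurrence is 2 intervals after the first: 2 × 9 = 18 days after Nov 16, 2023.
Nov has 30 days — 14 days to the end of Nov leaves 4.
4 days into Dec → Dec 4, 2023.

Dec 4, 2023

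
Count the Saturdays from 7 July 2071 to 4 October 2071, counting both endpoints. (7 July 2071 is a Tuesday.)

7 July 2071 is a Tuesday; the first Saturday on or after it is 11 July 2071 (4 days later).
From 11 July 2071 to 4 October 2071: 20 + 31 + 30 + 4 = 85 days (rest of July, August, September, October).
85 ÷ 7 = 12 full weeks with remainder 1, so 12 more Saturdays after the first → 13.

13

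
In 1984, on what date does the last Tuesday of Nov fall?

The first Tuesday of Nov 1984 is Nov 6.
Nov 1984 has 30 days. Adding weeks: 6, 13, 20, 27 — the last one ≤ 30 is the 27th.

Nov 27, 1984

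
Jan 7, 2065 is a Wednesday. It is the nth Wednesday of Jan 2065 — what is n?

1st

Day 7 falls in week ⌈7/7⌉ of the month.
Days 1–7 hold the 1st Wednesday, 8–14 the 2nd, 15–21 the 3rd, 22–28 the 4th, 29–31 the 5th.
7 is in the range for the 1st.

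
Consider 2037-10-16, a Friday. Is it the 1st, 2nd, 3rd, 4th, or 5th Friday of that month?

3rd

Day 16 falls in week ⌈16/7⌉ of the month.
Days 1–7 hold the 1st Friday, 8–14 the 2nd, 15–21 the 3rd, 22–28 the 4th, 29–31 the 5th.
16 is in the range for the 3rd.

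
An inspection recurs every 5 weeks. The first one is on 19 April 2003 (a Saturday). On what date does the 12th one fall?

The 12th occurrence is 11 intervals after the first: 11 × 35 = 385 days after 19 April 2003.
April has 30 days — 11 days to the end of April leaves 374.
May has 31 days (343 left).
June has 30 days (313 left).
July has 31 days (282 left).
August has 31 days (251 left).
September has 30 days (221 left).
October has 31 days (190 left).
November has 30 days (160 left).
December has 31 days (129 left).
January has 31 days (98 left).
February has 29 days (69 left).
March has 31 days (38 left).
April has 30 days (8 left).
8 days into May → 8 May 2004.

8 May 2004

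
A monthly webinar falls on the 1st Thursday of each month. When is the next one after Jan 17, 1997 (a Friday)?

Feb 6, 1997

Jan 1997 starts on a Wednesday, so its 1st Thursday is Jan 2, 1997 (1 day in).
That is not after Jan 17, 1997, so look at Feb 1997.
Feb 1997 starts on a Saturday, so its 1st Thursday is Feb 6, 1997 (5 days in).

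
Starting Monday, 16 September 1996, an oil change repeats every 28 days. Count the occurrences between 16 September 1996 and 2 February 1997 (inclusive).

Occurrences land 28·i days after 16 September 1996 for i = 0, 1, 2, …
The window opens on the start date, so the first occurrence inside is #1 on 16 September 1996.
2 February 1997 is 139 days after the start; 139 ÷ 28 = 4 remainder 27. Last occurrence in the window: #5 on 6 January 1997.
Occurrences #1 through #5: 5 in total.

5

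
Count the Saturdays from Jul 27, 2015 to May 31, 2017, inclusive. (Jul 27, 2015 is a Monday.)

Jul 27, 2015 is a Monday; the first Saturday on or after it is Aug 1, 2015 (5 days later).
From Aug 1, 2015 to May 31, 2017: 152 + 366 + 151 = 669 days (rest of 2015, 2016, to May 31, 2017 in 2017).
669 ÷ 7 = 95 full weeks with remainder 4, so 95 more Saturdays after the first → 96.

96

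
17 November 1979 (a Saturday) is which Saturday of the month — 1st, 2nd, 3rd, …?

3rd

Day 17 falls in week ⌈17/7⌉ of the month.
Days 1–7 hold the 1st Saturday, 8–14 the 2nd, 15–21 the 3rd, 22–28 the 4th, 29–31 the 5th.
17 is in the range for the 3rd.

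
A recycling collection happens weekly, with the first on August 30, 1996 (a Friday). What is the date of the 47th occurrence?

July 18, 1997

The 47th occurrence is 46 intervals after the first: 46 × 7 = 322 days after August 30, 1996.
August has 31 days — 1 day to the end of August leaves 321.
September has 30 days (291 left).
October has 31 days (260 left).
November has 30 days (230 left).
December has 31 days (199 left).
January has 31 days (168 left).
February has 28 days (140 left).
March has 31 days (109 left).
April has 30 days (79 left).
May has 31 days (48 left).
June has 30 days (18 left).
18 days into July → July 18, 1997.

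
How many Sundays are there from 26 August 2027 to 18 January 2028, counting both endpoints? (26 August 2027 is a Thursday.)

26 August 2027 is a Thursday; the first Sunday on or after it is 29 August 2027 (3 days later).
From 29 August 2027 to 18 January 2028: 2 + 30 + 31 + 30 + 31 + 18 = 142 days (rest of August, September, October, November, December, January).
142 ÷ 7 = 20 full weeks with remainder 2, so 20 more Sundays after the first → 21.

21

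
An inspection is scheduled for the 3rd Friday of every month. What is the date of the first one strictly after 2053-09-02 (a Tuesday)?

September 2053 starts on a Monday; its first Friday is the 5th, so the 3rd Friday is the 19th — 2053-09-19.
2053-09-19 is after 2053-09-02, so that is the next one.

2053-09-19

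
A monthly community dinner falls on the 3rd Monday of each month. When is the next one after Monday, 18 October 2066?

15 November 2066

October 2066 starts on a Friday; its first Monday is the 4th, so the 3rd Monday is the 18th — 18 October 2066.
That is not after 18 October 2066, so look at November 2066.
November 2066 starts on a Monday; its first Monday is the 1st, so the 3rd Monday is the 15th — 15 November 2066.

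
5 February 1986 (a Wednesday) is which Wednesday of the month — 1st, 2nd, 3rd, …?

1st

Day 5 falls in week ⌈5/7⌉ of the month.
Days 1–7 hold the 1st Wednesday, 8–14 the 2nd, 15–21 the 3rd, 22–28 the 4th, 29–31 the 5th.
5 is in the range for the 1st.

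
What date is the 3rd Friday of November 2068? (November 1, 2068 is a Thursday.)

16 November 2068

November 2068 begins on a Thursday, so the first Friday is November 2 (1 day later).
The 3rd Friday is 2 weeks later: 2 + 14 = 16.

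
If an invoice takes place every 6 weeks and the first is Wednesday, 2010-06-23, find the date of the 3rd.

2010-09-15

The 3rd occurrence is 2 intervals after the first: 2 × 42 = 84 days after 2010-06-23.
June has 30 days — 7 days to the end of June leaves 77.
July has 31 days (46 left).
August has 31 days (15 left).
15 days into September → 2010-09-15.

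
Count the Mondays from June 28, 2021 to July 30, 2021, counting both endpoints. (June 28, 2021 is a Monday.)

5

June 28, 2021 is a Monday; the first Monday on or after it is June 28, 2021.
From June 28, 2021 to July 30, 2021: 2 + 30 = 32 days (rest of June, July).
32 ÷ 7 = 4 full weeks with remainder 4, so 4 more Mondays after the first → 5.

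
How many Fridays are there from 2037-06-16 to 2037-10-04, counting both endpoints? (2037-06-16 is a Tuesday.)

2037-06-16 is a Tuesday; the first Friday on or after it is 2037-06-19 (3 days later).
From 2037-06-19 to 2037-10-04: 11 + 31 + 31 + 30 + 4 = 107 days (rest of June, July, August, September, October).
107 ÷ 7 = 15 full weeks with remainder 2, so 15 more Fridays after the first → 16.

16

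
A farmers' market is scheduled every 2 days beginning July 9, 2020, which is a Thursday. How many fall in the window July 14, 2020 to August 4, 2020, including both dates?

11

Occurrences land 2·i days after July 9, 2020 for i = 0, 1, 2, …
July 14, 2020 is 5 days after the start; 5 ÷ 2 = 2 remainder 1; since the remainder is 1, round up to i = 3. First occurrence in the window: #4 on July 15, 2020 (3×2 = 6 days in).
August 4, 2020 is 26 days after the start; 26 ÷ 2 = 13 remainder 0. Last occurrence in the window: #14 on August 4, 2020.
Occurrences #4 through #14: 11 in total.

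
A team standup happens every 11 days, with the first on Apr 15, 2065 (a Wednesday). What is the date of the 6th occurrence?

The 6th occurrence is 5 intervals after the first: 5 × 11 = 55 days after Apr 15, 2065.
Apr has 30 days — 15 days to the end of Apr leaves 40.
May has 31 days (9 left).
9 days into Jun → Jun 9, 2065.

Jun 9, 2065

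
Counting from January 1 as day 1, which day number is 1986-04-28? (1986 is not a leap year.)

118

Days in months before April: 31 + 28 + 31 = 90.
Plus 28 days into April → day 118.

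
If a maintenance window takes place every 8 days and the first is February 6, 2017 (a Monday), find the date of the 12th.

May 5, 2017

The 12th occurrence is 11 intervals after the first: 11 × 8 = 88 days after February 6, 2017.
February has 28 days — 22 days to the end of February leaves 66.
March has 31 days (35 left).
April has 30 days (5 left).
5 days into May → May 5, 2017.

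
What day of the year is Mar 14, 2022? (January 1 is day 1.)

Days in months before Mar: 31 + 28 = 59.
Plus 14 days into Mar → day 73.

73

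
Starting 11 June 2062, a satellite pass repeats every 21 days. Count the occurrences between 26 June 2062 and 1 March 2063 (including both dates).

12

Occurrences land 21·i days after 11 June 2062 for i = 0, 1, 2, …
26 June 2062 is 15 days after the start; 15 ÷ 21 = 0 remainder 15; since the remainder is 15, round up to i = 1. First occurrence in the window: #2 on 2 July 2062 (1×21 = 21 days in).
1 March 2063 is 263 days after the start; 263 ÷ 21 = 12 remainder 11. Last occurrence in the window: #13 on 18 February 2063.
Occurrences #2 through #13: 12 in total.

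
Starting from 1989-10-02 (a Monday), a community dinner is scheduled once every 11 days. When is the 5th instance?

The 5th occurrence is 4 intervals after the first: 4 × 11 = 44 days after 1989-10-02.
October has 31 days — 29 days to the end of October leaves 15.
15 days into November → 1989-11-15.

1989-11-15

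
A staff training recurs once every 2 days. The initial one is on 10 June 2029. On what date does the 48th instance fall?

The 48th occurrence is 47 intervals after the first: 47 × 2 = 94 days after 10 June 2029.
June has 30 days — 20 days to the end of June leaves 74.
July has 31 days (43 left).
August has 31 days (12 left).
12 days into September → 12 September 2029.

12 September 2029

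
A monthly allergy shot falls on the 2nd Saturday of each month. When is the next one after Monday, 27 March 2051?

March 2051 starts on a Wednesday; its first Saturday is the 4th, so the 2nd Saturday is the 11th — 11 March 2051.
That is not after 27 March 2051, so look at April 2051.
April 2051 starts on a Saturday; its first Saturday is the 1st, so the 2nd Saturday is the 8th — 8 April 2051.

8 April 2051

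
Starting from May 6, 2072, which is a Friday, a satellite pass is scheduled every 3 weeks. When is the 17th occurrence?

Apr 7, 2073

The 17th occurrence is 16 intervals after the first: 16 × 21 = 336 days after May 6, 2072.
May has 31 days — 25 days to the end of May leaves 311.
Jun has 30 days (281 left).
Jul has 31 days (250 left).
Aug has 31 days (219 left).
Sep has 30 days (189 left).
Oct has 31 days (158 left).
Nov has 30 days (128 left).
Dec has 31 days (97 left).
Jan has 31 days (66 left).
Feb has 28 days (38 left).
Mar has 31 days (7 left).
7 days into Apr → Apr 7, 2073.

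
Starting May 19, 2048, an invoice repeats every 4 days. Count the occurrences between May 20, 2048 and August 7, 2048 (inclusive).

20

Occurrences land 4·i days after May 19, 2048 for i = 0, 1, 2, …
May 20, 2048 is 1 day after the start; 1 ÷ 4 = 0 remainder 1; since the remainder is 1, round up to i = 1. First occurrence in the window: #2 on May 23, 2048 (1×4 = 4 days in).
August 7, 2048 is 80 days after the start; 80 ÷ 4 = 20 remainder 0. Last occurrence in the window: #21 on August 7, 2048.
Occurrences #2 through #21: 20 in total.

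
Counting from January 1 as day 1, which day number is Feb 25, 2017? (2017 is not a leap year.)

Days in months before Feb: 31 = 31.
Plus 25 days into Feb → day 56.

56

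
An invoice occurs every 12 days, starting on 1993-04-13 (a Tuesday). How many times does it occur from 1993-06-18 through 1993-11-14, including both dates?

Occurrences land 12·i days after 1993-04-13 for i = 0, 1, 2, …
1993-06-18 is 66 days after the start; 66 ÷ 12 = 5 remainder 6; since the remainder is 6, round up to i = 6. First occurrence in the window: #7 on 1993-06-24 (6×12 = 72 days in).
1993-11-14 is 215 days after the start; 215 ÷ 12 = 17 remainder 11. Last occurrence in the window: #18 on 1993-11-03.
Occurrences #7 through #18: 12 in total.

12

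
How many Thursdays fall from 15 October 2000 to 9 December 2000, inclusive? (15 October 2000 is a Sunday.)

8

15 October 2000 is a Sunday; the first Thursday on or after it is 19 October 2000 (4 days later).
From 19 October 2000 to 9 December 2000: 12 + 30 + 9 = 51 days (rest of October, November, December).
51 ÷ 7 = 7 full weeks with remainder 2, so 7 more Thursdays after the first → 8.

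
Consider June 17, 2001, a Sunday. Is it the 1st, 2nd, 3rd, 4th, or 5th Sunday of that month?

3rd

Day 17 falls in week ⌈17/7⌉ of the month.
Days 1–7 hold the 1st Sunday, 8–14 the 2nd, 15–21 the 3rd, 22–28 the 4th, 29–31 the 5th.
17 is in the range for the 3rd.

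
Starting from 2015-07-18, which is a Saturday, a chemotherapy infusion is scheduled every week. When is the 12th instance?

The 12th occurrence is 11 intervals after the first: 11 × 7 = 77 days after 2015-07-18.
July has 31 days — 13 days to the end of July leaves 64.
August has 31 days (33 left).
September has 30 days (3 left).
3 days into October → 2015-10-03.

2015-10-03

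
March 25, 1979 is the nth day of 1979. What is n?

Days in months before March: 31 + 28 = 59.
Plus 25 days into March → day 84.

84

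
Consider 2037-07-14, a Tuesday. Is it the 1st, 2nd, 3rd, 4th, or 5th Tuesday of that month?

2nd

Day 14 falls in week ⌈14/7⌉ of the month.
Days 1–7 hold the 1st Tuesday, 8–14 the 2nd, 15–21 the 3rd, 22–28 the 4th, 29–31 the 5th.
14 is in the range for the 2nd.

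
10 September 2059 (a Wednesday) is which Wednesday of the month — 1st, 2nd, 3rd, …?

Day 10 falls in week ⌈10/7⌉ of the month.
Days 1–7 hold the 1st Wednesday, 8–14 the 2nd, 15–21 the 3rd, 22–28 the 4th, 29–31 the 5th.
10 is in the range for the 2nd.

2nd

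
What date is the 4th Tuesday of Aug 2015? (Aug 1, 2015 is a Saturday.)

Aug 2015 begins on a Saturday, so the first Tuesday is Aug 4 (3 days later).
The 4th Tuesday is 3 weeks later: 4 + 21 = 25.

Aug 25, 2015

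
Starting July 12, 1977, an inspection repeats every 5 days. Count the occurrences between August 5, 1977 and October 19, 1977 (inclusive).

15

Occurrences land 5·i days after July 12, 1977 for i = 0, 1, 2, …
August 5, 1977 is 24 days after the start; 24 ÷ 5 = 4 remainder 4; since the remainder is 4, round up to i = 5. First occurrence in the window: #6 on August 6, 1977 (5×5 = 25 days in).
October 19, 1977 is 99 days after the start; 99 ÷ 5 = 19 remainder 4. Last occurrence in the window: #20 on October 15, 1977.
Occurrences #6 through #20: 15 in total.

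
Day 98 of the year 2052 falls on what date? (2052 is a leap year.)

Apr 7, 2052

Jan has 31 days (98 − 31 = 67 remain).
Feb has 29 days (67 − 29 = 38 remain).
Mar has 31 days (38 − 31 = 7 remain).
7 into Apr → Apr 7.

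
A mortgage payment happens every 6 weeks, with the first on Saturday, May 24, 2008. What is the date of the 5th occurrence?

The 5th occurrence is 4 intervals after the first: 4 × 42 = 168 days after May 24, 2008.
May has 31 days — 7 days to the end of May leaves 161.
June has 30 days (131 left).
July has 31 days (100 left).
August has 31 days (69 left).
September has 30 days (39 left).
October has 31 days (8 left).
8 days into November → November 8, 2008.

November 8, 2008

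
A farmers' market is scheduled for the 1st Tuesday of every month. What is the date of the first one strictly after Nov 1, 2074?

Nov 6, 2074

Nov 2074 starts on a Thursday, so its 1st Tuesday is Nov 6, 2074 (5 days in).
Nov 6, 2074 is after Nov 1, 2074, so that is the next one.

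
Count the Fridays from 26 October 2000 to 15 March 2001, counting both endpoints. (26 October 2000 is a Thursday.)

26 October 2000 is a Thursday; the first Friday on or after it is 27 October 2000 (1 day later).
From 27 October 2000 to 15 March 2001: 4 + 30 + 31 + 31 + 28 + 15 = 139 days (rest of October, November, December, January, February, March).
139 ÷ 7 = 19 full weeks with remainder 6, so 19 more Fridays after the first → 20.

20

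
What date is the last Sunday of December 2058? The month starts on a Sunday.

2058-12-29

December 2058 begins on a Sunday, so the first Sunday is December 1.
December 2058 has 31 days. Adding weeks: 1, 8, 15, 22, 29 — the last one ≤ 31 is the 29th.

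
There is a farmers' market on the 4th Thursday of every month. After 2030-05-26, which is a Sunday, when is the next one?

May 2030 starts on a Wednesday; its first Thursday is the 2nd, so the 4th Thursday is the 23rd — 2030-05-23.
That is not after 2030-05-26, so look at June 2030.
June 2030 starts on a Saturday; its first Thursday is the 6th, so the 4th Thursday is the 27th — 2030-06-27.

2030-06-27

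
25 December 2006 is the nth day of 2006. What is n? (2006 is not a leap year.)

359

Days in months before December: 31 + 28 + 31 + 30 + 31 + 30 + 31 + 31 + 30 + 31 + 30 = 334.
Plus 25 days into December → day 359.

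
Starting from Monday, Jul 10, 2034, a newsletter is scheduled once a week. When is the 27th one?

The 27th occurrence is 26 intervals after the first: 26 × 7 = 182 days after Jul 10, 2034.
Jul has 31 days — 21 days to the end of Jul leaves 161.
Aug has 31 days (130 left).
Sep has 30 days (100 left).
Oct has 31 days (69 left).
Nov has 30 days (39 left).
Dec has 31 days (8 left).
8 days into Jan → Jan 8, 2035.

Jan 8, 2035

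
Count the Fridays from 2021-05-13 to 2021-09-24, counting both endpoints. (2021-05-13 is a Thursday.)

2021-05-13 is a Thursday; the first Friday on or after it is 2021-05-14 (1 day later).
From 2021-05-14 to 2021-09-24: 17 + 30 + 31 + 31 + 24 = 133 days (rest of May, June, July, August, September).
133 ÷ 7 = 19 full weeks with remainder 0, so 19 more Fridays after the first → 20.

20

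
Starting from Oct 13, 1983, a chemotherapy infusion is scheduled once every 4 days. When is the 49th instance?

Apr 22, 1984

The 49th occurrence is 48 intervals after the first: 48 × 4 = 192 days after Oct 13, 1983.
Oct has 31 days — 18 days to the end of Oct leaves 174.
Nov has 30 days (144 left).
Dec has 31 days (113 left).
Jan has 31 days (82 left).
Feb has 29 days (53 left).
Mar has 31 days (22 left).
22 days into Apr → Apr 22, 1984.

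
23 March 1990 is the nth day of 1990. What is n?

82

Days in months before March: 31 + 28 = 59.
Plus 23 days into March → day 82.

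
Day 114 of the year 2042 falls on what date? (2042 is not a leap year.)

April 24, 2042

January has 31 days (114 − 31 = 83 remain).
February has 28 days (83 − 28 = 55 remain).
March has 31 days (55 − 31 = 24 remain).
24 into April → April 24.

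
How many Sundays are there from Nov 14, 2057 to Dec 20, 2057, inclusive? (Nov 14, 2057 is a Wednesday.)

Nov 14, 2057 is a Wednesday; the first Sunday on or after it is Nov 18, 2057 (4 days later).
From Nov 18, 2057 to Dec 20, 2057: 12 + 20 = 32 days (rest of Nov, Dec).
32 ÷ 7 = 4 full weeks with remainder 4, so 4 more Sundays after the first → 5.

5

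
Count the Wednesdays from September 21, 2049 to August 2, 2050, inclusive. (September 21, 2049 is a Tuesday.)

September 21, 2049 is a Tuesday; the first Wednesday on or after it is September 22, 2049 (1 day later).
From September 22, 2049 to August 2, 2050: 100 + 214 = 314 days (rest of 2049, to August 2, 2050 in 2050).
314 ÷ 7 = 44 full weeks with remainder 6, so 44 more Wednesdays after the first → 45.

45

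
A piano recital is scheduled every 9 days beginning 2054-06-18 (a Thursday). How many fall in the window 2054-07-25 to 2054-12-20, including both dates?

Occurrences land 9·i days after 2054-06-18 for i = 0, 1, 2, …
2054-07-25 is 37 days after the start; 37 ÷ 9 = 4 remainder 1; since the remainder is 1, round up to i = 5. First occurrence in the window: #6 on 2054-08-02 (5×9 = 45 days in).
2054-12-20 is 185 days after the start; 185 ÷ 9 = 20 remainder 5. Last occurrence in the window: #21 on 2054-12-15.
Occurrences #6 through #21: 16 in total.

16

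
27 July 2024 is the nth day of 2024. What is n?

Days in months before July: 31 + 29 + 31 + 30 + 31 + 30 = 182.
Plus 27 days into July → day 209.

209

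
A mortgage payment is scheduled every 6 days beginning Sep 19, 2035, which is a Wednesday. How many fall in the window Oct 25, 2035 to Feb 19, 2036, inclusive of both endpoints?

20

Occurrences land 6·i days after Sep 19, 2035 for i = 0, 1, 2, …
Oct 25, 2035 is 36 days after the start; 36 ÷ 6 = 6 remainder 0. First occurrence in the window: #7 on Oct 25, 2035 (6×6 = 36 days in).
Feb 19, 2036 is 153 days after the start; 153 ÷ 6 = 25 remainder 3. Last occurrence in the window: #26 on Feb 16, 2036.
Occurrences #7 through #26: 20 in total.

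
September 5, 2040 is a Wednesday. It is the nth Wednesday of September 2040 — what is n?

Day 5 falls in week ⌈5/7⌉ of the month.
Days 1–7 hold the 1st Wednesday, 8–14 the 2nd, 15–21 the 3rd, 22–28 the 4th, 29–31 the 5th.
5 is in the range for the 1st.

1st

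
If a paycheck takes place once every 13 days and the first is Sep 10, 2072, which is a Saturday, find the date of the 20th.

May 15, 2073

The 20th occurrence is 19 intervals after the first: 19 × 13 = 247 days after Sep 10, 2072.
Sep has 30 days — 20 days to the end of Sep leaves 227.
Oct has 31 days (196 left).
Nov has 30 days (166 left).
Dec has 31 days (135 left).
Jan has 31 days (104 left).
Feb has 28 days (76 left).
Mar has 31 days (45 left).
Apr has 30 days (15 left).
15 days into May → May 15, 2073.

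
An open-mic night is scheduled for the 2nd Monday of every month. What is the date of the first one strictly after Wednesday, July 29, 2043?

July 2043 starts on a Wednesday; its first Monday is the 6th, so the 2nd Monday is the 13th — July 13, 2043.
That is not after July 29, 2043, so look at August 2043.
August 2043 starts on a Saturday; its first Monday is the 3rd, so the 2nd Monday is the 10th — August 10, 2043.

August 10, 2043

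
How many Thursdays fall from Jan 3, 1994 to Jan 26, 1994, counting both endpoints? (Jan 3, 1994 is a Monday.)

3

Jan 3, 1994 is a Monday; the first Thursday on or after it is Jan 6, 1994 (3 days later).
From Jan 6, 1994 to Jan 26, 1994 is 26 − 6 = 20 days.
20 ÷ 7 = 2 full weeks with remainder 6, so 2 more Thursdays after the first → 3.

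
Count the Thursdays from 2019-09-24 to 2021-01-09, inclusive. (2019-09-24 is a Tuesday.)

68

2019-09-24 is a Tuesday; the first Thursday on or after it is 2019-09-26 (2 days later).
From 2019-09-26 to 2021-01-09: 96 + 366 + 9 = 471 days (rest of 2019, 2020, to 2021-01-09 in 2021).
471 ÷ 7 = 67 full weeks with remainder 2, so 67 more Thursdays after the first → 68.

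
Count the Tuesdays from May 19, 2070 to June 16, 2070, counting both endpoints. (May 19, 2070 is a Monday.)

May 19, 2070 is a Monday; the first Tuesday on or after it is May 20, 2070 (1 day later).
From May 20, 2070 to June 16, 2070: 11 + 16 = 27 days (rest of May, June).
27 ÷ 7 = 3 full weeks with remainder 6, so 3 more Tuesdays after the first → 4.

4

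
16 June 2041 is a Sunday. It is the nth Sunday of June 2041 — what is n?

3rd

Day 16 falls in week ⌈16/7⌉ of the month.
Days 1–7 hold the 1st Sunday, 8–14 the 2nd, 15–21 the 3rd, 22–28 the 4th, 29–31 the 5th.
16 is in the range for the 3rd.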